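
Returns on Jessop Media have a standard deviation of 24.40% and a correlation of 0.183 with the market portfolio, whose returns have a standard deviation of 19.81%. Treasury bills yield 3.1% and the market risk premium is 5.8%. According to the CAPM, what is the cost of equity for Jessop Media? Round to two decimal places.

4.41%

β = ρ × σ_i / σ_m = 0.183 × 24.40% / 19.81% = 0.2254
E(R) = 3.1% + 0.2254 × 5.8% = 4.41%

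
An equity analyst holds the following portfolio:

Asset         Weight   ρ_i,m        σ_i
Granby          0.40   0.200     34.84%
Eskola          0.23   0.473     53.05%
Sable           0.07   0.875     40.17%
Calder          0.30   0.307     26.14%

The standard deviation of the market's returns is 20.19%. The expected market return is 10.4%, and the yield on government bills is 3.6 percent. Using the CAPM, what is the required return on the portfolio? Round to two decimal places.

8.12%

β_Granby = 0.200 × 34.84% / 20.19% = 0.3451
β_Eskola = 0.473 × 53.05% / 20.19% = 1.2428
β_Sable = 0.875 × 40.17% / 20.19% = 1.7409
β_Calder = 0.307 × 26.14% / 20.19% = 0.3975
β_P = Σ w_i β_i = 0.40×0.3451 + 0.23×1.2428 + 0.07×1.7409 + 0.30×0.3975 = 0.6650
MRP = 10.4% − 3.6% = 6.80%
E(R_P) = R_f + β_P × MRP = 3.6% + 0.6650 × 6.8% = 8.12%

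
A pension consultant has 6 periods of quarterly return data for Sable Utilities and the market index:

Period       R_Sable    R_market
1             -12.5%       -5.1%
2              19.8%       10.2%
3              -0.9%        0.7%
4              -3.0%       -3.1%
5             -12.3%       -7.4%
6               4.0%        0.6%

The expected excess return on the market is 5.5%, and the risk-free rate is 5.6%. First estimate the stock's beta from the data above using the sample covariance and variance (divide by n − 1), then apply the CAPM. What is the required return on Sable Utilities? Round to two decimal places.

Mean R_i = (-12.5 + 19.8 − 0.9 − 3.0 − 12.3 + 4.0) / 6 = -0.8167%
Mean R_m = (-5.1 + 10.2 + 0.7 − 3.1 − 7.4 + 0.6) / 6 = -0.6833%
Σ(R_i − R̄_i)(R_m − R̄_m) = 364.4517  ⇒  Cov = 364.4517 / 5 = 72.8903
Σ(R_m − R̄_m)² = 192.4683  ⇒  Var(R_m) = 192.4683 / 5 = 38.4937
β = Cov / Var(R_m) = 72.8903 / 38.4937 = 1.8936
E(R) = R_f + β × MRP = 5.6% + 1.8936 × 5.5% = 16.01%

16.01%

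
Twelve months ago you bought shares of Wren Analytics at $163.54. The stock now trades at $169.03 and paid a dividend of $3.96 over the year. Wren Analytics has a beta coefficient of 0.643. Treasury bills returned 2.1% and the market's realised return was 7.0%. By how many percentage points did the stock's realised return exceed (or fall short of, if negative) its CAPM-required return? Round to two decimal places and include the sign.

Realised HPR = (P1 + D1 − P0) / P0 = (169.03 + 3.96 − 163.54) / 163.54 = 9.45 / 163.54 = 5.7784%
MRP = 7.0% − 2.1% = 4.90%
CAPM required = R_f + β·MRP = 2.1% + 0.643 × 4.9% = 5.2507%
α = realised − required = 5.7784% − 5.2507% = +0.53%

+0.53%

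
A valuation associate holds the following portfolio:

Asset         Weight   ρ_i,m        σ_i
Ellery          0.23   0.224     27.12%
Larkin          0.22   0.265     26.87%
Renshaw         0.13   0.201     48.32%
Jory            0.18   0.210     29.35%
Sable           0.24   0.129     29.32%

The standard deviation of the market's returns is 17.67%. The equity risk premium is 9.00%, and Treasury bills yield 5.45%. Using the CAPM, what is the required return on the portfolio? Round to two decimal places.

β_Ellery = 0.224 × 27.12% / 17.67% = 0.3438
β_Larkin = 0.265 × 26.87% / 17.67% = 0.4030
β_Renshaw = 0.201 × 48.32% / 17.67% = 0.5497
β_Jory = 0.210 × 29.35% / 17.67% = 0.3488
β_Sable = 0.129 × 29.32% / 17.67% = 0.2141
β_P = Σ w_i β_i = 0.23×0.3438 + 0.22×0.4030 + 0.13×0.5497 + 0.18×0.3488 + 0.24×0.2141 = 0.3534
E(R_P) = R_f + β_P × MRP = 5.45% + 0.3534 × 9.00% = 8.63%

8.63%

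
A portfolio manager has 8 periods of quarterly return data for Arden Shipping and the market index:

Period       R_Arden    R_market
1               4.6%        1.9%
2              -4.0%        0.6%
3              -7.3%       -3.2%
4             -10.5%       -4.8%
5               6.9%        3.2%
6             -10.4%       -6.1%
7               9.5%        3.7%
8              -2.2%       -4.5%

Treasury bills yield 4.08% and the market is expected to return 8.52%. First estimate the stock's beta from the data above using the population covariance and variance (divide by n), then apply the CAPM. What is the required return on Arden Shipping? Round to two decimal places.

Mean R_i = (4.6 − 4.0 − 7.3 − 10.5 + 6.9 − 10.4 + 9.5 − 2.2) / 8 = -1.6750%
Mean R_m = (1.9 + 0.6 − 3.2 − 4.8 + 3.2 − 6.1 + 3.7 − 4.5) / 8 = -1.1500%
Σ(R_i − R̄_i)(R_m − R̄_m) = 195.2600  ⇒  Cov = 195.2600 / 8 = 24.4075
Σ(R_m − R̄_m)² = 108.0600  ⇒  Var(R_m) = 108.0600 / 8 = 13.5075
β = Cov / Var(R_m) = 24.4075 / 13.5075 = 1.8070
MRP = 8.52% − 4.08% = 4.44%
E(R) = R_f + β × MRP = 4.08% + 1.8070 × 4.44% = 12.10%

12.10%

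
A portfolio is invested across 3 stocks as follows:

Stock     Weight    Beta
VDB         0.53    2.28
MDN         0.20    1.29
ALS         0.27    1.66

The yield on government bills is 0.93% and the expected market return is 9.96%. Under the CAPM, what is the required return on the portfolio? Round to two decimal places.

β_P = Σ w_i β_i = 0.53×2.28 + 0.20×1.29 + 0.27×1.66 = 1.9146
MRP = 9.96% − 0.93% = 9.03%
E(R_P) = R_f + β_P × MRP = 0.93% + 1.9146 × 9.03% = 18.22%

18.22%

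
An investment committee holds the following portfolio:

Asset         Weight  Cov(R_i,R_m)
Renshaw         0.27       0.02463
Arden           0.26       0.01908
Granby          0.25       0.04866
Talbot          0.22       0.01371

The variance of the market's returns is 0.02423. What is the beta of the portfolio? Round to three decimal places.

1.106

β_Renshaw = 0.02463 / 0.02423 = 1.0165
β_Arden = 0.01908 / 0.02423 = 0.7875
β_Granby = 0.04866 / 0.02423 = 2.0083
β_Talbot = 0.01371 / 0.02423 = 0.5658
β_P = Σ w_i β_i = 0.27×1.0165 + 0.26×0.7875 + 0.25×2.0083 + 0.22×0.5658 = 1.1058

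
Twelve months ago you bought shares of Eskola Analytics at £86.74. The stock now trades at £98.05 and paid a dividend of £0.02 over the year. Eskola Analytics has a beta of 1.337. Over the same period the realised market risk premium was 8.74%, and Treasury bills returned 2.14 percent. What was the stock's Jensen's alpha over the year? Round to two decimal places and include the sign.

Realised HPR = (P1 + D1 − P0) / P0 = (98.05 + 0.02 − 86.74) / 86.74 = 11.33 / 86.74 = 13.0620%
CAPM required = R_f + β·MRP = 2.14% + 1.337 × 8.74% = 13.82538%
α = realised − required = 13.0620% − 13.82538% = -0.76%

-0.76%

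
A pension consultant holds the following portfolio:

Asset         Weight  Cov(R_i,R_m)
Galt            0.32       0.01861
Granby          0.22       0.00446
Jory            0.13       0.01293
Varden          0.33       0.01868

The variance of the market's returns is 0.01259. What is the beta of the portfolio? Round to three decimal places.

β_Galt = 0.01861 / 0.01259 = 1.4782
β_Granby = 0.00446 / 0.01259 = 0.3542
β_Jory = 0.01293 / 0.01259 = 1.0270
β_Varden = 0.01868 / 0.01259 = 1.4837
β_P = Σ w_i β_i = 0.32×1.4782 + 0.22×0.3542 + 0.13×1.0270 + 0.33×1.4837 = 1.1741

1.174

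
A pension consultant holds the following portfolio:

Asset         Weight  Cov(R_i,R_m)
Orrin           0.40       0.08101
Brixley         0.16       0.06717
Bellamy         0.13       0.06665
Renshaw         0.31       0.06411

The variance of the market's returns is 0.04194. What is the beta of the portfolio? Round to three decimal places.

1.709

β_Orrin = 0.08101 / 0.04194 = 1.9316
β_Brixley = 0.06717 / 0.04194 = 1.6016
β_Bellamy = 0.06665 / 0.04194 = 1.5892
β_Renshaw = 0.06411 / 0.04194 = 1.5286
β_P = Σ w_i β_i = 0.40×1.9316 + 0.16×1.6016 + 0.13×1.5892 + 0.31×1.5286 = 1.7094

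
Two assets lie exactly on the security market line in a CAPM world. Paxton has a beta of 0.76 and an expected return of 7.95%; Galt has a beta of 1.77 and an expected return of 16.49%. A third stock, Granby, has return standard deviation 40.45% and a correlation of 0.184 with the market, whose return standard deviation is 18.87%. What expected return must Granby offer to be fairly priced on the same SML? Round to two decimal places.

4.86%

MRP = (16.49% − 7.95%) / (1.77 − 0.76) = 8.4554%
R_f = 7.95% − 0.76 × 8.4554% = 1.5239%
β_Granby = ρ·σ_i/σ_m = 0.184 × 40.45 / 18.87 = 0.3944
E(R_Granby) = R_f + β × MRP = 1.5239% + 0.3944 × 8.4554% = 4.86%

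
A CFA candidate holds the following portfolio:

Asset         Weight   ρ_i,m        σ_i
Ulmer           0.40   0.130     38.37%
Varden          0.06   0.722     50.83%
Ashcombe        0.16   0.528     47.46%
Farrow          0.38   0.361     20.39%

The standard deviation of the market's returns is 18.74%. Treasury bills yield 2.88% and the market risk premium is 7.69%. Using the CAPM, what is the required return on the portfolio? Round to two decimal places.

7.40%

β_Ulmer = 0.130 × 38.37% / 18.74% = 0.2662
β_Varden = 0.722 × 50.83% / 18.74% = 1.9583
β_Ashcombe = 0.528 × 47.46% / 18.74% = 1.3372
β_Farrow = 0.361 × 20.39% / 18.74% = 0.3928
β_P = Σ w_i β_i = 0.40×0.2662 + 0.06×1.9583 + 0.16×1.3372 + 0.38×0.3928 = 0.5872
E(R_P) = R_f + β_P × MRP = 2.88% + 0.5872 × 7.69% = 7.40%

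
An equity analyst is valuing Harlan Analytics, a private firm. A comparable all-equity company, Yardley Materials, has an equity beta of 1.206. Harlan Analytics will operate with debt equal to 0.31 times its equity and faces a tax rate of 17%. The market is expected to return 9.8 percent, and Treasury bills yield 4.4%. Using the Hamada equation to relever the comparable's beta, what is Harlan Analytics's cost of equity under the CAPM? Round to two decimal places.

β_L = β_U × [1 + (1 − t)(D/E)] = 1.206 × [1 + (1 − 0.17) × 0.31]
    = 1.206 × [1 + 0.83 × 0.31] = 1.206 × 1.2573 = 1.5163
MRP = 9.8% − 4.4% = 5.40%
E(R) = R_f + β_L × MRP = 4.4% + 1.5163 × 5.4% = 12.59%

12.59%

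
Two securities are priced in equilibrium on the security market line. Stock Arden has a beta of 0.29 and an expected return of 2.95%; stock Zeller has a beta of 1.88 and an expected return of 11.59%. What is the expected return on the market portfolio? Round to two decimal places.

Both satisfy E(R) = R_f + β·MRP, so the slope of the SML is
MRP = (11.59% − 2.95%) / (1.88 − 0.29) = 8.64% / 1.59 = 5.4340%
R_f = E(R_Arden) − β_Arden·MRP = 2.95% − 0.29 × 5.4340% = 1.3741%
E(R_m) = R_f + MRP = 1.3741% + 5.4340% = 6.81%

6.81%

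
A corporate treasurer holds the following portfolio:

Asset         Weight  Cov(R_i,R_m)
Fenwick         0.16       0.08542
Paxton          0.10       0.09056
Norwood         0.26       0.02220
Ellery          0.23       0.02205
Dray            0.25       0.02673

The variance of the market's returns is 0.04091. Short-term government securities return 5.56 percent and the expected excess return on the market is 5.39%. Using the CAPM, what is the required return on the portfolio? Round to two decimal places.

β_Fenwick = 0.08542 / 0.04091 = 2.0880
β_Paxton = 0.09056 / 0.04091 = 2.2136
β_Norwood = 0.02220 / 0.04091 = 0.5427
β_Ellery = 0.02205 / 0.04091 = 0.5390
β_Dray = 0.02673 / 0.04091 = 0.6534
β_P = Σ w_i β_i = 0.16×2.0880 + 0.10×2.2136 + 0.26×0.5427 + 0.23×0.5390 + 0.25×0.6534 = 0.9839
E(R_P) = R_f + β_P × MRP = 5.56% + 0.9839 × 5.39% = 10.86%

10.86%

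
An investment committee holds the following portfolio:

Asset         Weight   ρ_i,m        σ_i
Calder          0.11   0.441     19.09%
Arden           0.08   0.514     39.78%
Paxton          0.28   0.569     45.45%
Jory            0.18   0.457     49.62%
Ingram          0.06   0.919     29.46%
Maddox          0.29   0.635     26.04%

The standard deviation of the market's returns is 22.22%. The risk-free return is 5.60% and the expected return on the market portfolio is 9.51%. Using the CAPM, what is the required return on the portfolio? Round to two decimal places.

9.17%

β_Calder = 0.441 × 19.09% / 22.22% = 0.3789
β_Arden = 0.514 × 39.78% / 22.22% = 0.9202
β_Paxton = 0.569 × 45.45% / 22.22% = 1.1639
β_Jory = 0.457 × 49.62% / 22.22% = 1.0205
β_Ingram = 0.919 × 29.46% / 22.22% = 1.2184
β_Maddox = 0.635 × 26.04% / 22.22% = 0.7442
β_P = Σ w_i β_i = 0.11×0.3789 + 0.08×0.9202 + 0.28×1.1639 + 0.18×1.0205 + 0.06×1.2184 + 0.29×0.7442 = 0.9138
MRP = 9.51% − 5.60% = 3.91%
E(R_P) = R_f + β_P × MRP = 5.60% + 0.9138 × 3.91% = 9.17%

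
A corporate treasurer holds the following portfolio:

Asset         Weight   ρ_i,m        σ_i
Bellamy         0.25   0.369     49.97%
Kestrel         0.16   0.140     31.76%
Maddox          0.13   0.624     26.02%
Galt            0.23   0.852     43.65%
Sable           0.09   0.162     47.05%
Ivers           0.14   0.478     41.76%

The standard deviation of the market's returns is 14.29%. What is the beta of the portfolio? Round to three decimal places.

1.362

β_Bellamy = 0.369 × 49.97% / 14.29% = 1.2903
β_Kestrel = 0.140 × 31.76% / 14.29% = 0.3112
β_Maddox = 0.624 × 26.02% / 14.29% = 1.1362
β_Galt = 0.852 × 43.65% / 14.29% = 2.6025
β_Sable = 0.162 × 47.05% / 14.29% = 0.5334
β_Ivers = 0.478 × 41.76% / 14.29% = 1.3969
β_P = Σ w_i β_i = 0.25×1.2903 + 0.16×0.3112 + 0.13×1.1362 + 0.23×2.6025 + 0.09×0.5334 + 0.14×1.3969 = 1.3622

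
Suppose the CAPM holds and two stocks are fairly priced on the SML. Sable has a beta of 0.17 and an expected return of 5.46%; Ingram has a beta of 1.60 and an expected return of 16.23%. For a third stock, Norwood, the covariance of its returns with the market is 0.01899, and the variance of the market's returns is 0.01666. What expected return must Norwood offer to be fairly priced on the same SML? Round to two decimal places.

12.76%

MRP = (16.23% − 5.46%) / (1.60 − 0.17) = 7.5315%
R_f = 5.46% − 0.17 × 7.5315% = 4.1796%
β_Norwood = Cov / Var(R_m) = 0.01899 / 0.01666 = 1.1399
E(R_Norwood) = R_f + β × MRP = 4.1796% + 1.1399 × 7.5315% = 12.76%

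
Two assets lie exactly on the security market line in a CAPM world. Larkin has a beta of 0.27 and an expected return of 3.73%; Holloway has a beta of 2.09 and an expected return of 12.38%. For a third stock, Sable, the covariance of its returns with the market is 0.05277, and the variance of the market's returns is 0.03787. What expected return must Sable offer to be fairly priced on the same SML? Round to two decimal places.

MRP = (12.38% − 3.73%) / (2.09 − 0.27) = 4.7527%
R_f = 3.73% − 0.27 × 4.7527% = 2.4468%
β_Sable = Cov / Var(R_m) = 0.05277 / 0.03787 = 1.3935
E(R_Sable) = R_f + β × MRP = 2.4468% + 1.3935 × 4.7527% = 9.07%

9.07%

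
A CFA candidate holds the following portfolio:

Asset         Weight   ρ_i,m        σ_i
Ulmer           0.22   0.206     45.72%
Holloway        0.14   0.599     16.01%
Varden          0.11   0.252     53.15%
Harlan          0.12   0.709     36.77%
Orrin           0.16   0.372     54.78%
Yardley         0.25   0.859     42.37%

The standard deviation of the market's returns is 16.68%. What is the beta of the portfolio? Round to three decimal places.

β_Ulmer = 0.206 × 45.72% / 16.68% = 0.5646
β_Holloway = 0.599 × 16.01% / 16.68% = 0.5749
β_Varden = 0.252 × 53.15% / 16.68% = 0.8030
β_Harlan = 0.709 × 36.77% / 16.68% = 1.5629
β_Orrin = 0.372 × 54.78% / 16.68% = 1.2217
β_Yardley = 0.859 × 42.37% / 16.68% = 2.1820
β_P = Σ w_i β_i = 0.22×0.5646 + 0.14×0.5749 + 0.11×0.8030 + 0.12×1.5629 + 0.16×1.2217 + 0.25×2.1820 = 1.2215

1.222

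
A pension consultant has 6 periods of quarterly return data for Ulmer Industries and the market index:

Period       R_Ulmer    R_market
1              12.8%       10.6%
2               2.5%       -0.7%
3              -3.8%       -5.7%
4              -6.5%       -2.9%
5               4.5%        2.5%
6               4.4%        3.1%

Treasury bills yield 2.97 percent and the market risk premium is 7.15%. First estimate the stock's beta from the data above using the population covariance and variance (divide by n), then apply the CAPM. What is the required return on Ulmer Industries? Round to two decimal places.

Mean R_i = (12.8 + 2.5 − 3.8 − 6.5 + 4.5 + 4.4) / 6 = 2.3167%
Mean R_m = (10.6 − 0.7 − 5.7 − 2.9 + 2.5 + 3.1) / 6 = 1.1500%
Σ(R_i − R̄_i)(R_m − R̄_m) = 183.3450  ⇒  Cov = 183.3450 / 6 = 30.5575
Σ(R_m − R̄_m)² = 161.6750  ⇒  Var(R_m) = 161.6750 / 6 = 26.9458
β = Cov / Var(R_m) = 30.5575 / 26.9458 = 1.1340
E(R) = R_f + β × MRP = 2.97% + 1.1340 × 7.15% = 11.08%

11.08%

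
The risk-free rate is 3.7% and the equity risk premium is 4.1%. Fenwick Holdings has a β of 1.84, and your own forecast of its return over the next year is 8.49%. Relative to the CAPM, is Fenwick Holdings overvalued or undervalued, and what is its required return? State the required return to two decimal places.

Required return = R_f + β·MRP = 3.7% + 1.84 × 4.1% = 11.24%
Forecast 8.49% < required 11.24% → the stock plots below the SML → overvalued.

Overvalued; required return 11.24%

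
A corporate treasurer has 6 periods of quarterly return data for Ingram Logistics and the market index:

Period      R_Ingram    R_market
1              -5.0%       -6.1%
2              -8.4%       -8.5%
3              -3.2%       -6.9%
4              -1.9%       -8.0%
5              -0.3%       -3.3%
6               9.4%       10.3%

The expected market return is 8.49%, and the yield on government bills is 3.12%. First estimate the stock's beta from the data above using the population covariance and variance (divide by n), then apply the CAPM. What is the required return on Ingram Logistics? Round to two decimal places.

7.39%

Mean R_i = (-5.0 − 8.4 − 3.2 − 1.9 − 0.3 + 9.4) / 6 = -1.5667%
Mean R_m = (-6.1 − 8.5 − 6.9 − 8.0 − 3.3 + 10.3) / 6 = -3.7500%
Σ(R_i − R̄_i)(R_m − R̄_m) = 201.7400  ⇒  Cov = 201.7400 / 6 = 33.6233
Σ(R_m − R̄_m)² = 253.6750  ⇒  Var(R_m) = 253.6750 / 6 = 42.2792
β = Cov / Var(R_m) = 33.6233 / 42.2792 = 0.7953
MRP = 8.49% − 3.12% = 5.37%
E(R) = R_f + β × MRP = 3.12% + 0.7953 × 5.37% = 7.39%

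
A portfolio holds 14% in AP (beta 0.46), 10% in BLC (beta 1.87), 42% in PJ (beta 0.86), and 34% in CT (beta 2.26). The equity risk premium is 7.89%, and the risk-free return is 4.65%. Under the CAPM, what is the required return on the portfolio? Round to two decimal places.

β_P = Σ w_i β_i = 0.14×0.46 + 0.10×1.87 + 0.42×0.86 + 0.34×2.26 = 1.3810
E(R_P) = R_f + β_P × MRP = 4.65% + 1.3810 × 7.89% = 15.55%

15.55%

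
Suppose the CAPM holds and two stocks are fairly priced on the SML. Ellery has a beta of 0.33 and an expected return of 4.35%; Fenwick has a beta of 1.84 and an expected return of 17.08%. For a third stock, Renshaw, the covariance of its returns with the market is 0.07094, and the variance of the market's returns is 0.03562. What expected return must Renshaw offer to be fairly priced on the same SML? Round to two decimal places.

MRP = (17.08% − 4.35%) / (1.84 − 0.33) = 8.4305%
R_f = 4.35% − 0.33 × 8.4305% = 1.5679%
β_Renshaw = Cov / Var(R_m) = 0.07094 / 0.03562 = 1.9916
E(R_Renshaw) = R_f + β × MRP = 1.5679% + 1.9916 × 8.4305% = 18.36%

18.36%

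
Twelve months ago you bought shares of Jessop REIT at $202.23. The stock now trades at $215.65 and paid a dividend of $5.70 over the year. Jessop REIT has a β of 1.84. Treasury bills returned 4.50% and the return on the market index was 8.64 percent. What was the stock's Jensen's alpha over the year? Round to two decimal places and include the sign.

-2.66%

Realised HPR = (P1 + D1 − P0) / P0 = (215.65 + 5.70 − 202.23) / 202.23 = 19.12 / 202.23 = 9.4546%
MRP = 8.64% − 4.50% = 4.14%
CAPM required = R_f + β·MRP = 4.50% + 1.84 × 4.14% = 12.1176%
α = realised − required = 9.4546% − 12.1176% = -2.66%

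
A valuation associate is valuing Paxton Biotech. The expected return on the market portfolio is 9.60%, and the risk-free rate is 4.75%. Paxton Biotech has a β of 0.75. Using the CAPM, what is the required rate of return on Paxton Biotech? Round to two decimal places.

8.39%

Market risk premium = E(R_m) − R_f = 9.60% − 4.75% = 4.85%
E(R) = R_f + β × MRP = 4.75% + 0.75 × 4.85% = 8.39%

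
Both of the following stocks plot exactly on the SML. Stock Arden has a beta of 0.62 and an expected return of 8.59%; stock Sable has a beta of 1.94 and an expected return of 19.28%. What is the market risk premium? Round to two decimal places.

8.10%

Both satisfy E(R) = R_f + β·MRP, so the slope of the SML is
MRP = (19.28% − 8.59%) / (1.94 − 0.62) = 10.69% / 1.32 = 8.0985%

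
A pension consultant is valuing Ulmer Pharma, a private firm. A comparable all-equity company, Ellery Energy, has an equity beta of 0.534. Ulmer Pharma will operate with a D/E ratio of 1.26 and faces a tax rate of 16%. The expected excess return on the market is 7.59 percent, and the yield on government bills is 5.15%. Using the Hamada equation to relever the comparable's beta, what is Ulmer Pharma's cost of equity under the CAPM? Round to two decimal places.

β_L = β_U × [1 + (1 − t)(D/E)] = 0.534 × [1 + (1 − 0.16) × 1.26]
    = 0.534 × [1 + 0.84 × 1.26] = 0.534 × 2.0584 = 1.0992
E(R) = R_f + β_L × MRP = 5.15% + 1.0992 × 7.59% = 13.49%

13.49%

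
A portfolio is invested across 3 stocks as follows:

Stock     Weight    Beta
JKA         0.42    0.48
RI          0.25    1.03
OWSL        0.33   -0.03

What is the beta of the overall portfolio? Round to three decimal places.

β_P = Σ w_i β_i = 0.42×0.48 + 0.25×1.03 + 0.33×-0.03 = 0.4492

0.449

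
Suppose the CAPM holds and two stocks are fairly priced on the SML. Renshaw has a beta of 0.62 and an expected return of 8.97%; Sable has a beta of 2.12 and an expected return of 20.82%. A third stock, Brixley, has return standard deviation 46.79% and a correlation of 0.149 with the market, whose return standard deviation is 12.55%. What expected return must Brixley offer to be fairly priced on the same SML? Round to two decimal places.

8.46%

MRP = (20.82% − 8.97%) / (2.12 − 0.62) = 7.9000%
R_f = 8.97% − 0.62 × 7.9000% = 4.0720%
β_Brixley = ρ·σ_i/σ_m = 0.149 × 46.79 / 12.55 = 0.5555
E(R_Brixley) = R_f + β × MRP = 4.0720% + 0.5555 × 7.9000% = 8.46%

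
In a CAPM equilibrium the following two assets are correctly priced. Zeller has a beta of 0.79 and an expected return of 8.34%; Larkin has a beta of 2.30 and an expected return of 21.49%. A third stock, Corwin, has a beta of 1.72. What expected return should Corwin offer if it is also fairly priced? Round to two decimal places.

16.44%

MRP (SML slope) = (21.49% − 8.34%) / (2.30 − 0.79) = 13.15% / 1.51 = 8.7086%
R_f (intercept) = 8.34% − 0.79 × 8.7086% = 1.4602%
E(R_Corwin) = R_f + β × MRP = 1.4602% + 1.72 × 8.7086% = 16.44%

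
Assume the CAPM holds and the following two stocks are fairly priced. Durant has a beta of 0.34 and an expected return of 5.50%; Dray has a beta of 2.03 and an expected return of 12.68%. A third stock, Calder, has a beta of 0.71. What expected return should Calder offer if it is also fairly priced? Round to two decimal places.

MRP (SML slope) = (12.68% − 5.50%) / (2.03 − 0.34) = 7.18% / 1.69 = 4.2485%
R_f (intercept) = 5.50% − 0.34 × 4.2485% = 4.0555%
E(R_Calder) = R_f + β × MRP = 4.0555% + 0.71 × 4.2485% = 7.07%

7.07%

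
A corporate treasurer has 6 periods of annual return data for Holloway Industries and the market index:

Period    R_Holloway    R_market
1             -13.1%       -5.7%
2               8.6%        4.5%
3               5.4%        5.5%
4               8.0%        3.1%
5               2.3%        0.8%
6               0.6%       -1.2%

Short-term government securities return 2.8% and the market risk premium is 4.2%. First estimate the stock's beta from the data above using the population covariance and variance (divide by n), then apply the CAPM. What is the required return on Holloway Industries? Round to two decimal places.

10.34%

Mean R_i = (-13.1 + 8.6 + 5.4 + 8.0 + 2.3 + 0.6) / 6 = 1.9667%
Mean R_m = (-5.7 + 4.5 + 5.5 + 3.1 + 0.8 − 1.2) / 6 = 1.1667%
Σ(R_i − R̄_i)(R_m − R̄_m) = 155.2233  ⇒  Cov = 155.2233 / 6 = 25.8706
Σ(R_m − R̄_m)² = 86.5133  ⇒  Var(R_m) = 86.5133 / 6 = 14.4189
β = Cov / Var(R_m) = 25.8706 / 14.4189 = 1.7942
E(R) = R_f + β × MRP = 2.8% + 1.7942 × 4.2% = 10.34%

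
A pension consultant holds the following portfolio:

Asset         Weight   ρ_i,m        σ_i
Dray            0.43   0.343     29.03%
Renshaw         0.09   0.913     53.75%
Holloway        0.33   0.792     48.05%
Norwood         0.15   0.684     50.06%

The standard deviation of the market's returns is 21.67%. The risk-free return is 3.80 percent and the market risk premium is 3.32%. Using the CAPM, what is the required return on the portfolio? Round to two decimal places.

β_Dray = 0.343 × 29.03% / 21.67% = 0.4595
β_Renshaw = 0.913 × 53.75% / 21.67% = 2.2646
β_Holloway = 0.792 × 48.05% / 21.67% = 1.7561
β_Norwood = 0.684 × 50.06% / 21.67% = 1.5801
β_P = Σ w_i β_i = 0.43×0.4595 + 0.09×2.2646 + 0.33×1.7561 + 0.15×1.5801 = 1.2179
E(R_P) = R_f + β_P × MRP = 3.80% + 1.2179 × 3.32% = 7.84%

7.84%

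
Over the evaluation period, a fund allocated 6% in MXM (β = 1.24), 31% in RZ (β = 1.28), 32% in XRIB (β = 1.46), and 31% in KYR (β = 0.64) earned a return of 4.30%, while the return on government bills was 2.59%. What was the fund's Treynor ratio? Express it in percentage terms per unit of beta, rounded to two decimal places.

1.50%

β_P = 0.06×1.24 + 0.31×1.28 + 0.32×1.46 + 0.31×0.64 = 1.1368
Treynor = (R_P − R_f) / β_P = (4.30% − 2.59%) / 1.1368 = 1.71% / 1.1368 = 1.50%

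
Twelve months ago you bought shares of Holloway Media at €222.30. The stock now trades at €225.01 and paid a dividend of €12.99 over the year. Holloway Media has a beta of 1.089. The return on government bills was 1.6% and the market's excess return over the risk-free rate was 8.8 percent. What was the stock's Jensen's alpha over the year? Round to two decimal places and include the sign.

-4.12%

Realised HPR = (P1 + D1 − P0) / P0 = (225.01 + 12.99 − 222.30) / 222.30 = 15.70 / 222.30 = 7.0625%
CAPM required = R_f + β·MRP = 1.6% + 1.089 × 8.8% = 11.1832%
α = realised − required = 7.0625% − 11.1832% = -4.12%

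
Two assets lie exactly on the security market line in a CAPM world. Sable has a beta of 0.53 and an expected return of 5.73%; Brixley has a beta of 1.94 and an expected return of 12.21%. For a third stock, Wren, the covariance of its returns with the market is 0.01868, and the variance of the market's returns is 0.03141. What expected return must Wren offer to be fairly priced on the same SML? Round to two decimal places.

MRP = (12.21% − 5.73%) / (1.94 − 0.53) = 4.5957%
R_f = 5.73% − 0.53 × 4.5957% = 3.2943%
β_Wren = Cov / Var(R_m) = 0.01868 / 0.03141 = 0.5947
E(R_Wren) = R_f + β × MRP = 3.2943% + 0.5947 × 4.5957% = 6.03%

6.03%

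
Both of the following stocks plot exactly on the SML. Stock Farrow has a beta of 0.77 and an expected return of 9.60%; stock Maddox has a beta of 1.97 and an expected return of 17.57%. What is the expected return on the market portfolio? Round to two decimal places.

Both satisfy E(R) = R_f + β·MRP, so the slope of the SML is
MRP = (17.57% − 9.60%) / (1.97 − 0.77) = 7.97% / 1.20 = 6.6417%
R_f = E(R_Farrow) − β_Farrow·MRP = 9.60% − 0.77 × 6.6417% = 4.4859%
E(R_m) = R_f + MRP = 4.4859% + 6.6417% = 11.13%

11.13%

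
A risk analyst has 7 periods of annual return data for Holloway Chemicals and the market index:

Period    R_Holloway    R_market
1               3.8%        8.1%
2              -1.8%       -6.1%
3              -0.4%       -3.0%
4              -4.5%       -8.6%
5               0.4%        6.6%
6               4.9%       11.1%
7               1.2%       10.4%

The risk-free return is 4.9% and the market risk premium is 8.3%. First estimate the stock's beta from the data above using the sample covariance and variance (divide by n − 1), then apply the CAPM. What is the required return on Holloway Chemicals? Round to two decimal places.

7.76%

Mean R_i = (3.8 − 1.8 − 0.4 − 4.5 + 0.4 + 4.9 + 1.2) / 7 = 0.5143%
Mean R_m = (8.1 − 6.1 − 3.0 − 8.6 + 6.6 + 11.1 + 10.4) / 7 = 2.6429%
Σ(R_i − R̄_i)(R_m − R̄_m) = 141.6557  ⇒  Cov = 141.6557 / 6 = 23.6093
Σ(R_m − R̄_m)² = 411.8171  ⇒  Var(R_m) = 411.8171 / 6 = 68.6362
β = Cov / Var(R_m) = 23.6093 / 68.6362 = 0.3440
E(R) = R_f + β × MRP = 4.9% + 0.3440 × 8.3% = 7.76%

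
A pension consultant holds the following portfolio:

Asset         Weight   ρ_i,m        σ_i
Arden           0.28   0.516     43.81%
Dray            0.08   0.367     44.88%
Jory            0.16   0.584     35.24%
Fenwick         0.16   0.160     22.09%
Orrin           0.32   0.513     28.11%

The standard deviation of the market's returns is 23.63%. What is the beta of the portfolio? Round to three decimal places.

0.682

β_Arden = 0.516 × 43.81% / 23.63% = 0.9567
β_Dray = 0.367 × 44.88% / 23.63% = 0.6970
β_Jory = 0.584 × 35.24% / 23.63% = 0.8709
β_Fenwick = 0.160 × 22.09% / 23.63% = 0.1496
β_Orrin = 0.513 × 28.11% / 23.63% = 0.6103
β_P = Σ w_i β_i = 0.28×0.9567 + 0.08×0.6970 + 0.16×0.8709 + 0.16×0.1496 + 0.32×0.6103 = 0.6822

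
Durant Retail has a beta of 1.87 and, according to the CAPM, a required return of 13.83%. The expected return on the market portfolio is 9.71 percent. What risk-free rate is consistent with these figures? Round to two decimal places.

E(R) = R_f + β(E(R_m) − R_f) = R_f(1 − β) + β·E(R_m)
13.83% = R_f × (1 − 1.87) + 1.87 × 9.71%
13.83% = R_f × -0.87 + 18.1577%
R_f = (13.83% − 18.1577%) / -0.87 = 4.97%

4.97%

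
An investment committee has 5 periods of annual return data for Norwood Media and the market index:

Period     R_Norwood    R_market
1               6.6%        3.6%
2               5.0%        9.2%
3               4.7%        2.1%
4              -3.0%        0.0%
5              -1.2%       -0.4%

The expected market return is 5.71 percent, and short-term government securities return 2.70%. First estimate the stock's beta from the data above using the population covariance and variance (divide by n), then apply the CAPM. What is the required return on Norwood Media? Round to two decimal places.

4.95%

Mean R_i = (6.6 + 5.0 + 4.7 − 3.0 − 1.2) / 5 = 2.4200%
Mean R_m = (3.6 + 9.2 + 2.1 + 0.0 − 0.4) / 5 = 2.9000%
Σ(R_i − R̄_i)(R_m − R̄_m) = 45.0200  ⇒  Cov = 45.0200 / 5 = 9.0040
Σ(R_m − R̄_m)² = 60.1200  ⇒  Var(R_m) = 60.1200 / 5 = 12.0240
β = Cov / Var(R_m) = 9.0040 / 12.0240 = 0.7488
MRP = 5.71% − 2.70% = 3.01%
E(R) = R_f + β × MRP = 2.70% + 0.7488 × 3.01% = 4.95%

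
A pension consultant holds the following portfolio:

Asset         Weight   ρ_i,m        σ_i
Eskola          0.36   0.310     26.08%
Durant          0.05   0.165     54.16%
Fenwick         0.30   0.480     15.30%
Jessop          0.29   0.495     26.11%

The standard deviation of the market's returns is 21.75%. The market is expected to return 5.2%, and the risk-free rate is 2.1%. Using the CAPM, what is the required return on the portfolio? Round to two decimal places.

β_Eskola = 0.310 × 26.08% / 21.75% = 0.3717
β_Durant = 0.165 × 54.16% / 21.75% = 0.4109
β_Fenwick = 0.480 × 15.30% / 21.75% = 0.3377
β_Jessop = 0.495 × 26.11% / 21.75% = 0.5942
β_P = Σ w_i β_i = 0.36×0.3717 + 0.05×0.4109 + 0.30×0.3377 + 0.29×0.5942 = 0.4280
MRP = 5.2% − 2.1% = 3.10%
E(R_P) = R_f + β_P × MRP = 2.1% + 0.4280 × 3.1% = 3.43%

3.43%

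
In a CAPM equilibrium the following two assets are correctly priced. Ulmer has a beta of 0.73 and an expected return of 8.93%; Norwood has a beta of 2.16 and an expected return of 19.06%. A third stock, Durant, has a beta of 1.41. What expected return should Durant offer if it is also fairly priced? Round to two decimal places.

MRP (SML slope) = (19.06% − 8.93%) / (2.16 − 0.73) = 10.13% / 1.43 = 7.0839%
R_f (intercept) = 8.93% − 0.73 × 7.0839% = 3.7588%
E(R_Durant) = R_f + β × MRP = 3.7588% + 1.41 × 7.0839% = 13.75%

13.75%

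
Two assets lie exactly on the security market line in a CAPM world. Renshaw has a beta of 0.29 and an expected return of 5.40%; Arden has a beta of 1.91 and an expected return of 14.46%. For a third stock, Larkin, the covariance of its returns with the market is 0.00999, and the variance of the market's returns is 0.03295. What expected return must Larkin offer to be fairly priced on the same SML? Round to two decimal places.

MRP = (14.46% − 5.40%) / (1.91 − 0.29) = 5.5926%
R_f = 5.40% − 0.29 × 5.5926% = 3.7781%
β_Larkin = Cov / Var(R_m) = 0.00999 / 0.03295 = 0.3032
E(R_Larkin) = R_f + β × MRP = 3.7781% + 0.3032 × 5.5926% = 5.47%

5.47%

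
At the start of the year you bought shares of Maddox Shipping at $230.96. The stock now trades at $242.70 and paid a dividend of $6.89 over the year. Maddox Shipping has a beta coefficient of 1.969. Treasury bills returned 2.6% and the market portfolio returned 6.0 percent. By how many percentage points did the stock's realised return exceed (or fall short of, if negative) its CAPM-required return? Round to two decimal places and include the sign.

Realised HPR = (P1 + D1 − P0) / P0 = (242.70 + 6.89 − 230.96) / 230.96 = 18.63 / 230.96 = 8.0663%
MRP = 6.0% − 2.6% = 3.40%
CAPM required = R_f + β·MRP = 2.6% + 1.969 × 3.4% = 9.2946%
α = realised − required = 8.0663% − 9.2946% = -1.23%

-1.23%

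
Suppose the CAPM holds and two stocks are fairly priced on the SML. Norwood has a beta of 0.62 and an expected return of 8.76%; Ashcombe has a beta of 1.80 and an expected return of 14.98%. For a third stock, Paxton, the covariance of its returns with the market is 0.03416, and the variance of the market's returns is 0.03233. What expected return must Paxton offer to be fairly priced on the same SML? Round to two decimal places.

11.06%

MRP = (14.98% − 8.76%) / (1.80 − 0.62) = 5.2712%
R_f = 8.76% − 0.62 × 5.2712% = 5.4919%
β_Paxton = Cov / Var(R_m) = 0.03416 / 0.03233 = 1.0566
E(R_Paxton) = R_f + β × MRP = 5.4919% + 1.0566 × 5.2712% = 11.06%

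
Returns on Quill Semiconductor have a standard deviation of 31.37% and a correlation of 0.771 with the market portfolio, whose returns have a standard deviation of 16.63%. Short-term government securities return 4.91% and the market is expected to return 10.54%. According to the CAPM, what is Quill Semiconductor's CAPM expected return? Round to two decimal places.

β = ρ × σ_i / σ_m = 0.771 × 31.37% / 16.63% = 1.4544
MRP = 10.54% − 4.91% = 5.63%
E(R) = 4.91% + 1.4544 × 5.63% = 13.10%

13.10%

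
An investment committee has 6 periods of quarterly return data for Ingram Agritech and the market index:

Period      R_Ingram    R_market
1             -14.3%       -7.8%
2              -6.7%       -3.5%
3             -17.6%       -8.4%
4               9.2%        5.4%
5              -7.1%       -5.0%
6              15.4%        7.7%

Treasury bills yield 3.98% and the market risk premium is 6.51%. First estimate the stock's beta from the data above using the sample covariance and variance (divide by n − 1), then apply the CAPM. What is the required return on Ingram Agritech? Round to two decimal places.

16.35%

Mean R_i = (-14.3 − 6.7 − 17.6 + 9.2 − 7.1 + 15.4) / 6 = -3.5167%
Mean R_m = (-7.8 − 3.5 − 8.4 + 5.4 − 5.0 + 7.7) / 6 = -1.9333%
Σ(R_i − R̄_i)(R_m − R̄_m) = 445.7967  ⇒  Cov = 445.7967 / 5 = 89.1593
Σ(R_m − R̄_m)² = 234.6733  ⇒  Var(R_m) = 234.6733 / 5 = 46.9347
β = Cov / Var(R_m) = 89.1593 / 46.9347 = 1.8996
E(R) = R_f + β × MRP = 3.98% + 1.8996 × 6.51% = 16.35%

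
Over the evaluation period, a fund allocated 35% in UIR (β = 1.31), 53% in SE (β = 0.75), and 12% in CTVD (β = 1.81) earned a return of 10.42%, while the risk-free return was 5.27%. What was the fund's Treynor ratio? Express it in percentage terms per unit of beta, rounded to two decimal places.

4.80%

β_P = 0.35×1.31 + 0.53×0.75 + 0.12×1.81 = 1.0732
Treynor = (R_P − R_f) / β_P = (10.42% − 5.27%) / 1.0732 = 5.15% / 1.0732 = 4.80%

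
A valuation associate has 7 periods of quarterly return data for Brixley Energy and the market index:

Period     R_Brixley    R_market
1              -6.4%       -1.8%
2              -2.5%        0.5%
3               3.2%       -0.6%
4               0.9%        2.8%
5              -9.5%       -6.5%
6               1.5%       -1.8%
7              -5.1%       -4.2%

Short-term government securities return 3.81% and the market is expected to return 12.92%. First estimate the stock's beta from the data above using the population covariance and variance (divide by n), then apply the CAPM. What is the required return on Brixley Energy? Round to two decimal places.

13.92%

Mean R_i = (-6.4 − 2.5 + 3.2 + 0.9 − 9.5 + 1.5 − 5.1) / 7 = -2.5571%
Mean R_m = (-1.8 + 0.5 − 0.6 + 2.8 − 6.5 − 1.8 − 4.2) / 7 = -1.6571%
Σ(R_i − R̄_i)(R_m − R̄_m) = 61.6771  ⇒  Cov = 61.6771 / 7 = 8.8110
Σ(R_m − R̄_m)² = 55.5971  ⇒  Var(R_m) = 55.5971 / 7 = 7.9424
β = Cov / Var(R_m) = 8.8110 / 7.9424 = 1.1094
MRP = 12.92% − 3.81% = 9.11%
E(R) = R_f + β × MRP = 3.81% + 1.1094 × 9.11% = 13.92%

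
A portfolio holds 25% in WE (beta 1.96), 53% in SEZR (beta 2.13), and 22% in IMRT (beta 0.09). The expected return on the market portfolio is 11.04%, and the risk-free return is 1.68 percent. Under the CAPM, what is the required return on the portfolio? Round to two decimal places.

β_P = Σ w_i β_i = 0.25×1.96 + 0.53×2.13 + 0.22×0.09 = 1.6387
MRP = 11.04% − 1.68% = 9.36%
E(R_P) = R_f + β_P × MRP = 1.68% + 1.6387 × 9.36% = 17.02%

17.02%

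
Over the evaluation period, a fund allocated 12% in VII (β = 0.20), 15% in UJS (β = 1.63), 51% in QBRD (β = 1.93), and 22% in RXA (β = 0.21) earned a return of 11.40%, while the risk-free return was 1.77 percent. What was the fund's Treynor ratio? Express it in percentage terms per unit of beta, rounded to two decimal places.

7.41%

β_P = 0.12×0.20 + 0.15×1.63 + 0.51×1.93 + 0.22×0.21 = 1.2990
Treynor = (R_P − R_f) / β_P = (11.40% − 1.77%) / 1.2990 = 9.63% / 1.2990 = 7.41%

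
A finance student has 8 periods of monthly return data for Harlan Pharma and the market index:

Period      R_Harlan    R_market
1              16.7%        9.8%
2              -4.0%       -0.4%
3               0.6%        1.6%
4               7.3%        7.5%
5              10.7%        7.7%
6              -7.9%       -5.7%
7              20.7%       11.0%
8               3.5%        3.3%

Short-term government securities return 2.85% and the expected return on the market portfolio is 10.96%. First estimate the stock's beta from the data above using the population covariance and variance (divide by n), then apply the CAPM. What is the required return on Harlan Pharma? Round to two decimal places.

16.43%

Mean R_i = (16.7 − 4.0 + 0.6 + 7.3 + 10.7 − 7.9 + 20.7 + 3.5) / 8 = 5.9500%
Mean R_m = (9.8 − 0.4 + 1.6 + 7.5 + 7.7 − 5.7 + 11.0 + 3.3) / 8 = 4.3500%
Σ(R_i − R̄_i)(R_m − R̄_m) = 380.5800  ⇒  Cov = 380.5800 / 8 = 47.5725
Σ(R_m − R̄_m)² = 227.3000  ⇒  Var(R_m) = 227.3000 / 8 = 28.4125
β = Cov / Var(R_m) = 47.5725 / 28.4125 = 1.6744
MRP = 10.96% − 2.85% = 8.11%
E(R) = R_f + β × MRP = 2.85% + 1.6744 × 8.11% = 16.43%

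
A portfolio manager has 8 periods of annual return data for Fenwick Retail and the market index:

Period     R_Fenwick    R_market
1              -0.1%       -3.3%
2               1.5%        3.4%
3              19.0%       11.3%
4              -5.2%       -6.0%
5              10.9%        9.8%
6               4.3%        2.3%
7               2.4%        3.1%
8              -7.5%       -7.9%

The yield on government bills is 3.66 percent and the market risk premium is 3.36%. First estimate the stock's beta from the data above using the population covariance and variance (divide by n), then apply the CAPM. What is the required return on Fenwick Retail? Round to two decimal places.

Mean R_i = (-0.1 + 1.5 + 19.0 − 5.2 + 10.9 + 4.3 + 2.4 − 7.5) / 8 = 3.1625%
Mean R_m = (-3.3 + 3.4 + 11.3 − 6.0 + 9.8 + 2.3 + 3.1 − 7.9) / 8 = 1.5875%
Σ(R_i − R̄_i)(R_m − R̄_m) = 394.5663  ⇒  Cov = 394.5663 / 8 = 49.3208
Σ(R_m − R̄_m)² = 339.3288  ⇒  Var(R_m) = 339.3288 / 8 = 42.4161
β = Cov / Var(R_m) = 49.3208 / 42.4161 = 1.1628
E(R) = R_f + β × MRP = 3.66% + 1.1628 × 3.36% = 7.57%

7.57%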